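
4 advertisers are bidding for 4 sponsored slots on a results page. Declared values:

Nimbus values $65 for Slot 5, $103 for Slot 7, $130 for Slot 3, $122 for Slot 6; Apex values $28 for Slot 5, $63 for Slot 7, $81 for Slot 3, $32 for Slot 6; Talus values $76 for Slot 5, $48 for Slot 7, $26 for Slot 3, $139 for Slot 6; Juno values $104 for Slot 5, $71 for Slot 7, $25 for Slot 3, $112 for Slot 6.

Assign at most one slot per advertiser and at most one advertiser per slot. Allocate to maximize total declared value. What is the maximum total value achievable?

Max total: $436

Optimal: Nimbus→Slot 3 ($130), Apex→Slot 7 ($63), Talus→Slot 6 ($139), Juno→Slot 5 ($104) — total 130+63+139+104 = $436.
Column-greedy (each slot in turn goes to its best remaining advertiser) gives $427, worse by 9.
Next-best assignment: Nimbus→Slot 7, Apex→Slot 3, Talus→Slot 6, Juno→Slot 5 = $427.
No other one-to-one assignment exceeds $436.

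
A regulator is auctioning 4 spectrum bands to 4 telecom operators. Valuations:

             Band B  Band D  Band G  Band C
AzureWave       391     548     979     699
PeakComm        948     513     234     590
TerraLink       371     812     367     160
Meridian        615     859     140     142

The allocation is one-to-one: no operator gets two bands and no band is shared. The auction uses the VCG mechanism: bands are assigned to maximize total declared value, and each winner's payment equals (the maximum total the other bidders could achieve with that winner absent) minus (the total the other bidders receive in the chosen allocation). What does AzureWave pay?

AzureWave pays $157M.

Efficient allocation: AzureWave→Band G ($979M), PeakComm→Band C ($590M), TerraLink→Band D ($812M), Meridian→Band B ($615M); total welfare W = $2996M.
AzureWave receives Band G at value $979M, so the others get W − 979 = $2017M.
Without AzureWave: best allocation of the remaining 3 bidders over all 4 bands is PeakComm→Band B ($948M), TerraLink→Band G ($367M), Meridian→Band D ($859M), total $2174M.
VCG payment = (others' best without AzureWave) − (others' welfare with AzureWave) = 2174 − 2017 = $157M.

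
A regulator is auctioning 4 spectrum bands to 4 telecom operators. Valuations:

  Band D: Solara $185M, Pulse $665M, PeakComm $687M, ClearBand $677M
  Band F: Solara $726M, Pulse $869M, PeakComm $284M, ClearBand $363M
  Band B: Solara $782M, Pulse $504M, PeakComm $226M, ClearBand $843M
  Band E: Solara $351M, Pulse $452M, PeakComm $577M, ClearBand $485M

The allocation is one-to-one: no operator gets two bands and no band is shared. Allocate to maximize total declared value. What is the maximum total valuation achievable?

Maximum total: $2905M

This is a one-to-one assignment (maximum-weight bipartite matching).
Optimal: Solara→Band B ($782M), Pulse→Band F ($869M), PeakComm→Band E ($577M), ClearBand→Band D ($677M) — total 782+869+577+677 = $2905M.
Row-greedy (each operator in turn takes its best remaining band) gives $2823M, worse by 82.
Swapping Solara↔Pulse (Solara→Band F $726M, Pulse→Band B $504M) loses 421.
No other one-to-one assignment exceeds $2905M.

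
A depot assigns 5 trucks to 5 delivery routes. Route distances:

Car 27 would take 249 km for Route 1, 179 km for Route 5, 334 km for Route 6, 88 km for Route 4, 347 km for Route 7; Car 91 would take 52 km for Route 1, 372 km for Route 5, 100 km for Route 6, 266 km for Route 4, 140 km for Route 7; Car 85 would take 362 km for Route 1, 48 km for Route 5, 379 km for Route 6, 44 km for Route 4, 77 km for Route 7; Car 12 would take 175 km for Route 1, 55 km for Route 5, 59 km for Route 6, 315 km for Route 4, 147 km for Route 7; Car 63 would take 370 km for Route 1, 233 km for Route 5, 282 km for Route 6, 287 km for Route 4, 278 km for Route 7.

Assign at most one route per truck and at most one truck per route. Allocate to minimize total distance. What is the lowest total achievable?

Min total: 509 km

Optimal: Car 27→Route 4 (88 km), Car 91→Route 1 (52 km), Car 85→Route 7 (77 km), Car 12→Route 6 (59 km), Car 63→Route 5 (233 km) — total 88+52+77+59+233 = 509 km.
Column-greedy (each route in turn goes to its cheapest remaining truck) gives 525 km, worse by 16.
Next-best assignment: Car 27→Route 4, Car 91→Route 1, Car 85→Route 5, Car 12→Route 6, Car 63→Route 7 = 525 km.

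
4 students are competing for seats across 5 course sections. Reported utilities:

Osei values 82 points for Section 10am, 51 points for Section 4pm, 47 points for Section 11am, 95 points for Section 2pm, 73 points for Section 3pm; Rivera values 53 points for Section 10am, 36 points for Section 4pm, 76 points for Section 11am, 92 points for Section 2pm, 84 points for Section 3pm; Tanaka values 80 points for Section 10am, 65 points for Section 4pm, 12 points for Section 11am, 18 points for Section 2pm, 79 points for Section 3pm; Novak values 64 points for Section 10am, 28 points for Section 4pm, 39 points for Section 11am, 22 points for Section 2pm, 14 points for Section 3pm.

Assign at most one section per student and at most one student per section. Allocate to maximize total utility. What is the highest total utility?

Treat this as an assignment problem: match each student to one section.
Optimal: Osei→Section 2pm (95 points), Rivera→Section 11am (76 points), Tanaka→Section 3pm (79 points), Novak→Section 10am (64 points) — total 95+76+79+64 = 314 points.
Column-greedy (each section in turn goes to its best remaining student) gives 245 points, worse by 69.

Maximum total: 314 points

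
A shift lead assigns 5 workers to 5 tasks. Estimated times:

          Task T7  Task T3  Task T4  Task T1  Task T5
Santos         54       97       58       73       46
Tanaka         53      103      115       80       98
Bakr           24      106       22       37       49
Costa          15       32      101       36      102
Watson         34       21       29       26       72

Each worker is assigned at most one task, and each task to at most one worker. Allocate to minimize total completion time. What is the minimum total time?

Treat this as an assignment problem: match each worker to one task.
Optimal: Santos→Task T5 (46 min), Tanaka→Task T7 (53 min), Bakr→Task T4 (22 min), Costa→Task T1 (36 min), Watson→Task T3 (21 min) — total 46+53+22+36+21 = 178 min.
Min-entry greedy (repeatedly take the single cheapest remaining cell) gives 184 min, worse by 6.
Next-best assignment: Santos→Task T5, Tanaka→Task T7, Bakr→Task T4, Costa→Task T3, Watson→Task T1 = 179 min.

Min total: 178 min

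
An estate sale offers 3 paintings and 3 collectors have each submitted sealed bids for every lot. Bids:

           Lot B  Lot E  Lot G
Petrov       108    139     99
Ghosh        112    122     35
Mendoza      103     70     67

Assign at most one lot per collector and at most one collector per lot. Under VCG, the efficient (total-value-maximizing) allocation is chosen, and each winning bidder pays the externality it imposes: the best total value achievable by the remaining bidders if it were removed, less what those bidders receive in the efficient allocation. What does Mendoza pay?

Efficient allocation: Petrov→Lot G ($99), Ghosh→Lot E ($122), Mendoza→Lot B ($103); total welfare W = $324.
Mendoza receives Lot B at value $103, so the others get W − 103 = $221.
Without Mendoza: best allocation of the remaining 2 bidders over all 3 lots is Petrov→Lot E ($139), Ghosh→Lot B ($112), total $251.
VCG payment = (others' best without Mendoza) − (others' welfare with Mendoza) = 251 − 221 = $30.

Mendoza pays $30.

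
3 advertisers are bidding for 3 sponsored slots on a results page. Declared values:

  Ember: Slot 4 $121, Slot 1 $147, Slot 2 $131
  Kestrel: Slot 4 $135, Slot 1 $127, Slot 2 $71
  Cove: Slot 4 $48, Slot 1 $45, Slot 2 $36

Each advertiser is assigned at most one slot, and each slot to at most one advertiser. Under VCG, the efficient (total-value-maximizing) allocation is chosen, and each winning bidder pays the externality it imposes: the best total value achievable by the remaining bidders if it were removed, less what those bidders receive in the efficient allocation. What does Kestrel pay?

Efficient allocation: Ember→Slot 1 ($147), Kestrel→Slot 4 ($135), Cove→Slot 2 ($36); total welfare W = $318.
Kestrel receives Slot 4 at value $135, so the others get W − 135 = $183.
Without Kestrel: best allocation of the remaining 2 bidders over all 3 slots is Ember→Slot 1 ($147), Cove→Slot 4 ($48), total $195.
VCG payment = (others' best without Kestrel) − (others' welfare with Kestrel) = 195 − 183 = $12.

Kestrel pays $12.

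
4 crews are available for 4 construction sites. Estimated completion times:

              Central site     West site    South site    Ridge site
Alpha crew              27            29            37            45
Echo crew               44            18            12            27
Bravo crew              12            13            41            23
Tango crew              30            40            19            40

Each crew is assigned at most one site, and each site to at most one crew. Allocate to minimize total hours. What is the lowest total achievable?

Minimum total: 86 hours

Optimal: Alpha crew→Central site (27 hours), Echo crew→Ridge site (27 hours), Bravo crew→West site (13 hours), Tango crew→South site (19 hours) — total 27+27+13+19 = 86 hours.
Min-entry greedy (repeatedly take the single cheapest remaining cell) gives 93 hours, worse by 7.
Checked against all permutations: 86 hours is optimal.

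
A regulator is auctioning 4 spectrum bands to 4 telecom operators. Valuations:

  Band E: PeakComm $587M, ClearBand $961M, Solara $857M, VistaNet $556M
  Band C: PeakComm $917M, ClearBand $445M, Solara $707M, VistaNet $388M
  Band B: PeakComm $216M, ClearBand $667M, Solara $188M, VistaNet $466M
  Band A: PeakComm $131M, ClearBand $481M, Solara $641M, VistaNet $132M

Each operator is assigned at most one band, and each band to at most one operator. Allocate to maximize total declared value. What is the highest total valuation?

Max total: $2985M

Treat this as an assignment problem: match each operator to one band.
Optimal: PeakComm→Band C ($917M), ClearBand→Band E ($961M), Solara→Band A ($641M), VistaNet→Band B ($466M) — total 917+961+641+466 = $2985M.
No other one-to-one assignment exceeds $2985M.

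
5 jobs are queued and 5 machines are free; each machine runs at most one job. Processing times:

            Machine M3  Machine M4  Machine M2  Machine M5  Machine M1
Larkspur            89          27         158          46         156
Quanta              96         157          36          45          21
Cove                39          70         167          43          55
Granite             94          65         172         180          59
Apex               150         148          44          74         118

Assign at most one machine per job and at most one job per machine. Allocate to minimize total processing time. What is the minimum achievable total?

Optimal: Larkspur→Machine M4 (27 min), Quanta→Machine M5 (45 min), Cove→Machine M3 (39 min), Granite→Machine M1 (59 min), Apex→Machine M2 (44 min) — total 27+45+39+59+44 = 214 min.
Next-best assignment: Larkspur→Machine M5, Quanta→Machine M1, Cove→Machine M3, Granite→Machine M4, Apex→Machine M2 = 215 min.
Swapping Apex↔Larkspur (Apex→Machine M4 148 min, Larkspur→Machine M2 158 min) adds 235.

Min total: 214 min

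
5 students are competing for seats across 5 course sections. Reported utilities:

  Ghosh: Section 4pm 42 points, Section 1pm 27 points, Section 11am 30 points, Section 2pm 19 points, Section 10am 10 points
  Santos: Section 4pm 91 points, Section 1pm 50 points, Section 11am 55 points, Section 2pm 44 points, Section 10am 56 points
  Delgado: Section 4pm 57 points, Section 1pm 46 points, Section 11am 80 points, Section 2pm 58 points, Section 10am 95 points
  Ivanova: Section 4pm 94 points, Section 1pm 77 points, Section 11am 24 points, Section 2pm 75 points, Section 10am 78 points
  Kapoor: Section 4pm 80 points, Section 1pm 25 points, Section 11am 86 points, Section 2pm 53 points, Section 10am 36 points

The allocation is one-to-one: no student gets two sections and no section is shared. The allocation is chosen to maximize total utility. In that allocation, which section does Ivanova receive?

Treat this as an assignment problem: match each student to one section.
Optimal: Ghosh→Section 1pm (27 points), Santos→Section 4pm (91 points), Delgado→Section 10am (95 points), Ivanova→Section 2pm (75 points), Kapoor→Section 11am (86 points) — total 27+91+95+75+86 = 374 points.
Row-greedy (each student in turn takes its best remaining section) gives 308 points, worse by 66.
Swapping Santos↔Ivanova (Santos→Section 2pm 44 points, Ivanova→Section 4pm 94 points) loses 28.
Ivanova's own top section is Section 4pm (94 points), but forcing Ivanova→Section 4pm and reassigning the rest optimally gives only 346 points — worse by 28.

Ivanova receives Section 2pm.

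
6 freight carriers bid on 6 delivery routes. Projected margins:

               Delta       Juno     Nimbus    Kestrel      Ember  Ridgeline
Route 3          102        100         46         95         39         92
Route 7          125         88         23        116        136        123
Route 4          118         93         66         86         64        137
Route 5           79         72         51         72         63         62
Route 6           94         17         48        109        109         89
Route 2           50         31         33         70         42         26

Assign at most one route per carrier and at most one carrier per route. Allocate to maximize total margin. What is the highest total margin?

This is a one-to-one assignment (maximum-weight bipartite matching).
Optimal: Delta→Route 5 ($79k), Juno→Route 3 ($100k), Nimbus→Route 2 ($33k), Kestrel→Route 6 ($109k), Ember→Route 7 ($136k), Ridgeline→Route 4 ($137k) — total 79+100+33+109+136+137 = $594k.
Max-entry greedy (repeatedly take the single best remaining cell) gives $589k, worse by 5.
Next-best assignment: Delta→Route 7, Juno→Route 3, Nimbus→Route 5, Kestrel→Route 2, Ember→Route 6, Ridgeline→Route 4 = $592k.
Checked against all permutations: $594k is optimal.

Max total: $594k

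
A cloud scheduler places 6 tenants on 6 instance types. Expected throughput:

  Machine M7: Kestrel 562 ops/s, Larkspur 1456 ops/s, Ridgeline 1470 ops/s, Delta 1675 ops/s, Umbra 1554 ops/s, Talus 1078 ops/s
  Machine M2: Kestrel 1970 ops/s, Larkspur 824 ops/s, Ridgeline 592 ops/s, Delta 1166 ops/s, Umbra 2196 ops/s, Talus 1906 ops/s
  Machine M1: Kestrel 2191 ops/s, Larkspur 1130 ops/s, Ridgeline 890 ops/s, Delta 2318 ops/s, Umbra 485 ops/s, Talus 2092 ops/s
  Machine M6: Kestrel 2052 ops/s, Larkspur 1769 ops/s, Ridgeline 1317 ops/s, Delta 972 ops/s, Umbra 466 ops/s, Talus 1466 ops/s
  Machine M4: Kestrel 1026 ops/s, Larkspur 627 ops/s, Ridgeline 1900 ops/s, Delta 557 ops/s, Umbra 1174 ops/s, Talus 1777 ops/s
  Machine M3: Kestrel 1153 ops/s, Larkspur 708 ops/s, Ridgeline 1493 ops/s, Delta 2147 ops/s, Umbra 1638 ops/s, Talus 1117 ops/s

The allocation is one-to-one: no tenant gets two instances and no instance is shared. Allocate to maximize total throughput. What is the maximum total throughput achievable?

Optimal: Kestrel→Machine M6 (2052 ops/s), Larkspur→Machine M7 (1456 ops/s), Ridgeline→Machine M4 (1900 ops/s), Delta→Machine M3 (2147 ops/s), Umbra→Machine M2 (2196 ops/s), Talus→Machine M1 (2092 ops/s) — total 2052+1456+1900+2147+2196+2092 = 11843 ops/s.
Row-greedy (each tenant in turn takes its best remaining instance) gives 11281 ops/s, worse by 562.
Swapping Delta↔Talus (Delta→Machine M1 2318 ops/s, Talus→Machine M3 1117 ops/s) loses 804.
No other one-to-one assignment exceeds 11843 ops/s.

Maximum total: 11843 ops/s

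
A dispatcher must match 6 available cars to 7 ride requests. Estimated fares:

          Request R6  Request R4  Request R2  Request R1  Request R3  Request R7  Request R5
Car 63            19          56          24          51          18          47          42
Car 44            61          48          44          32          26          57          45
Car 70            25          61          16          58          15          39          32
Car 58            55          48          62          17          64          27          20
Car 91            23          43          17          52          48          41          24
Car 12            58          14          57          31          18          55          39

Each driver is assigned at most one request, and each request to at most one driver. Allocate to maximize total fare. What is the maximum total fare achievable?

Maximum total: $342

Optimal: Car 63→Request R7 ($47), Car 44→Request R6 ($61), Car 70→Request R4 ($61), Car 58→Request R3 ($64), Car 91→Request R1 ($52), Car 12→Request R2 ($57) — total 47+61+61+64+52+57 = $342.
Next-best assignment: Car 63→Request R4, Car 44→Request R6, Car 70→Request R1, Car 58→Request R2, Car 91→Request R3, Car 12→Request R7 = $340.
No other one-to-one assignment exceeds $342.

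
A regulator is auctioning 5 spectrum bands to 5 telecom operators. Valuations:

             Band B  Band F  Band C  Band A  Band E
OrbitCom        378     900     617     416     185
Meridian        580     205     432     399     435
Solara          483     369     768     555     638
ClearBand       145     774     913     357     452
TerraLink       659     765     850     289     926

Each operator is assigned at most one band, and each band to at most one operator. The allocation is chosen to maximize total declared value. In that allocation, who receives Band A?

This is a one-to-one assignment (maximum-weight bipartite matching).
Optimal: OrbitCom→Band F ($900M), Meridian→Band B ($580M), Solara→Band A ($555M), ClearBand→Band C ($913M), TerraLink→Band E ($926M) — total 900+580+555+913+926 = $3874M.
Column-greedy (each band in turn goes to its best remaining operator) gives $3462M, worse by 412.
Next-best assignment: OrbitCom→Band F, Meridian→Band A, Solara→Band B, ClearBand→Band C, TerraLink→Band E = $3621M.
Swapping ClearBand↔TerraLink (ClearBand→Band E $452M, TerraLink→Band C $850M) loses 537.
No other one-to-one assignment exceeds $3874M.
Solara's own top band is Band C ($768M), but forcing Solara→Band C and reassigning the rest optimally gives only $3531M — worse by 343.

Solara receives Band A.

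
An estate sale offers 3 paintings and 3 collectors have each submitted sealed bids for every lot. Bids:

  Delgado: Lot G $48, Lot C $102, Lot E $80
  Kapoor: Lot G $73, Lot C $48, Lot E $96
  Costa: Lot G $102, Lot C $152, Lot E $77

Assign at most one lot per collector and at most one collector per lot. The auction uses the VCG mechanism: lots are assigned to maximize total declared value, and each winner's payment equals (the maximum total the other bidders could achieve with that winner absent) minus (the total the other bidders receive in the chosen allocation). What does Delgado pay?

Delgado pays $23.

Efficient allocation: Delgado→Lot E ($80), Kapoor→Lot G ($73), Costa→Lot C ($152); total welfare W = $305.
Delgado receives Lot E at value $80, so the others get W − 80 = $225.
Without Delgado: best allocation of the remaining 2 bidders over all 3 lots is Kapoor→Lot E ($96), Costa→Lot C ($152), total $248.
VCG payment = (others' best without Delgado) − (others' welfare with Delgado) = 248 − 225 = $23.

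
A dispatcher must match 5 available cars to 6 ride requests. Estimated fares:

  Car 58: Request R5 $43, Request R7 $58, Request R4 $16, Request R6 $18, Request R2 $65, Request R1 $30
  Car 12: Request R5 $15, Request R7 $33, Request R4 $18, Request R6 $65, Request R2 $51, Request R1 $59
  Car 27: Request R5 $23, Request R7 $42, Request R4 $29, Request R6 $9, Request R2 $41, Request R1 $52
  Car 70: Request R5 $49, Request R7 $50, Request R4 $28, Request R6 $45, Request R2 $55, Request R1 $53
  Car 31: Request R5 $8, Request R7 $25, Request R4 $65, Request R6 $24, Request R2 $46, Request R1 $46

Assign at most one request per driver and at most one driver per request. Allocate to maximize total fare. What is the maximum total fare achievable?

This is a one-to-one assignment (maximum-weight bipartite matching).
Optimal: Car 58→Request R2 ($65), Car 12→Request R6 ($65), Car 27→Request R1 ($52), Car 70→Request R7 ($50), Car 31→Request R4 ($65) — total 65+65+52+50+65 = $297.
Column-greedy (each request in turn goes to its best remaining driver) gives $278, worse by 19.

Max total: $297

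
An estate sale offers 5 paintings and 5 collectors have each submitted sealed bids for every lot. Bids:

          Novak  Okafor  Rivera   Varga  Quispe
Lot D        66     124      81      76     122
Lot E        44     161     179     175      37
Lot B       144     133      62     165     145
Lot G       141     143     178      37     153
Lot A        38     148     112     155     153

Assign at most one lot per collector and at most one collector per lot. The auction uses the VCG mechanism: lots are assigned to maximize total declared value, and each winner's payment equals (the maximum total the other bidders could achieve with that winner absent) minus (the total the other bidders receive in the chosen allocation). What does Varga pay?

Varga pays $37.

Efficient allocation: Novak→Lot B ($144), Okafor→Lot D ($124), Rivera→Lot G ($178), Varga→Lot E ($175), Quispe→Lot A ($153); total welfare W = $774.
Varga receives Lot E at value $175, so the others get W − 175 = $599.
Without Varga: best allocation of the remaining 4 bidders over all 5 lots is Novak→Lot B ($144), Okafor→Lot E ($161), Rivera→Lot G ($178), Quispe→Lot A ($153), total $636.
VCG payment = (others' best without Varga) − (others' welfare with Varga) = 636 − 599 = $37.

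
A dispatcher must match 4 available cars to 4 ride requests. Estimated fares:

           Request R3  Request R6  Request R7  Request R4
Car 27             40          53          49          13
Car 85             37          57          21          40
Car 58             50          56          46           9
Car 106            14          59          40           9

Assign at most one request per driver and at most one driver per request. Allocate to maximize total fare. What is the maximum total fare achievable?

Treat this as an assignment problem: match each driver to one request.
Optimal: Car 27→Request R7 ($49), Car 85→Request R4 ($40), Car 58→Request R3 ($50), Car 106→Request R6 ($59) — total 49+40+50+59 = $198.
Row-greedy (each driver in turn takes its best remaining request) gives $183, worse by 15.
Next-best assignment: Car 27→Request R3, Car 85→Request R4, Car 58→Request R7, Car 106→Request R6 = $185.
Swapping Car 58↔Car 27 (Car 58→Request R7 $46, Car 27→Request R3 $40) loses 13.

Max total: $198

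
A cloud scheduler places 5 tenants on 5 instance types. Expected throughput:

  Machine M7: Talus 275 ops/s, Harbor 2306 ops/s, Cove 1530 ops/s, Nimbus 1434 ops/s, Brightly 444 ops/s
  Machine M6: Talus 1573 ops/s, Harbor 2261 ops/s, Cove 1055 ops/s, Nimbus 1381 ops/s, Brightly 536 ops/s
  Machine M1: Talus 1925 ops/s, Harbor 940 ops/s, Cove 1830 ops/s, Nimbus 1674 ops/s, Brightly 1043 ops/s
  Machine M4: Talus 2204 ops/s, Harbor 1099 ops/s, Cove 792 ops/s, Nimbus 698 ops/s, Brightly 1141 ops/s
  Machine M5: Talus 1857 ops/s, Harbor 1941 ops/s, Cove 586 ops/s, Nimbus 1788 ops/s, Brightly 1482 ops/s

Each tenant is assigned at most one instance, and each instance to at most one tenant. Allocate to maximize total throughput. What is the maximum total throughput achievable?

Treat this as an assignment problem: match each tenant to one instance.
Optimal: Talus→Machine M4 (2204 ops/s), Harbor→Machine M6 (2261 ops/s), Cove→Machine M1 (1830 ops/s), Nimbus→Machine M7 (1434 ops/s), Brightly→Machine M5 (1482 ops/s) — total 2204+2261+1830+1434+1482 = 9211 ops/s.
Column-greedy (each instance in turn goes to its best remaining tenant) gives 8638 ops/s, worse by 573.
Next-best assignment: Talus→Machine M4, Harbor→Machine M7, Cove→Machine M1, Nimbus→Machine M6, Brightly→Machine M5 = 9203 ops/s.

Maximum total: 9211 ops/s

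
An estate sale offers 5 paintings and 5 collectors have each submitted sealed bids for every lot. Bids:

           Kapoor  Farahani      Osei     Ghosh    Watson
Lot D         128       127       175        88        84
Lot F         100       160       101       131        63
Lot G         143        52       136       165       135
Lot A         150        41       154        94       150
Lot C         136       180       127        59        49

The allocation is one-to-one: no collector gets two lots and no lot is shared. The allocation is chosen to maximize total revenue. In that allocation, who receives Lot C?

Kapoor receives Lot C.

Treat this as an assignment problem: match each collector to one lot.
Optimal: Kapoor→Lot C ($136), Farahani→Lot F ($160), Osei→Lot D ($175), Ghosh→Lot G ($165), Watson→Lot A ($150) — total 136+160+175+165+150 = $786.
Max-entry greedy (repeatedly take the single best remaining cell) gives $733, worse by 53.
Swapping Kapoor↔Osei (Kapoor→Lot D $128, Osei→Lot C $127) loses 56.
Checked against all permutations: $786 is optimal.
Kapoor's own top lot is Lot A ($150), but forcing Kapoor→Lot A and reassigning the rest optimally gives only $771 — worse by 15.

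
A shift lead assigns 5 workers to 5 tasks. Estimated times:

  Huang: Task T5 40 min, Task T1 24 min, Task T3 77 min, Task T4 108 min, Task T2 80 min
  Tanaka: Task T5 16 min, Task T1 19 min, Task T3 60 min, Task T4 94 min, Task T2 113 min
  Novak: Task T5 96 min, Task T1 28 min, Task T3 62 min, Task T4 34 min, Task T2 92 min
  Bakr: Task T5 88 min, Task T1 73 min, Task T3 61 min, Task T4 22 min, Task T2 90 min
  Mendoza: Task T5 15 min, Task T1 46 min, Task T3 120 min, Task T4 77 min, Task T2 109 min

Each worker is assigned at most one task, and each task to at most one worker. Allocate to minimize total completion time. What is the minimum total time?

Optimal: Huang→Task T2 (80 min), Tanaka→Task T1 (19 min), Novak→Task T3 (62 min), Bakr→Task T4 (22 min), Mendoza→Task T5 (15 min) — total 80+19+62+22+15 = 198 min.
Column-greedy (each task in turn goes to its cheapest remaining worker) gives 209 min, worse by 11.
Swapping Mendoza↔Tanaka (Mendoza→Task T1 46 min, Tanaka→Task T5 16 min) adds 28.
No other one-to-one assignment undercuts 198 min.

Min total: 198 min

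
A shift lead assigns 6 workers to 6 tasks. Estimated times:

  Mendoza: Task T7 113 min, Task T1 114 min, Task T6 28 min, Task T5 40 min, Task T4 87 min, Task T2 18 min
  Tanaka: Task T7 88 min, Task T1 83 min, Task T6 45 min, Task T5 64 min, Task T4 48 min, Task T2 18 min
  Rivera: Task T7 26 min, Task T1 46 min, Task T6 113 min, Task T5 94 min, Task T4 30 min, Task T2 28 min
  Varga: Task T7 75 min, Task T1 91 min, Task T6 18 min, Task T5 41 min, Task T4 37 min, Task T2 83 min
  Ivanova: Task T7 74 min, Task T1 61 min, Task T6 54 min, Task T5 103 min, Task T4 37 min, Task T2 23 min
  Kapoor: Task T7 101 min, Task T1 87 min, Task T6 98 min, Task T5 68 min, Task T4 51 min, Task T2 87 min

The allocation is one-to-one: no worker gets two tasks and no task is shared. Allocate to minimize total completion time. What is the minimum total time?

Minimum total: 214 min

Optimal: Mendoza→Task T5 (40 min), Tanaka→Task T2 (18 min), Rivera→Task T7 (26 min), Varga→Task T6 (18 min), Ivanova→Task T1 (61 min), Kapoor→Task T4 (51 min) — total 40+18+26+18+61+51 = 214 min.
Column-greedy (each task in turn goes to its cheapest remaining worker) gives 280 min, worse by 66.
Next-best assignment: Mendoza→Task T6, Tanaka→Task T2, Rivera→Task T7, Varga→Task T5, Ivanova→Task T1, Kapoor→Task T4 = 225 min.
No other one-to-one assignment undercuts 214 min.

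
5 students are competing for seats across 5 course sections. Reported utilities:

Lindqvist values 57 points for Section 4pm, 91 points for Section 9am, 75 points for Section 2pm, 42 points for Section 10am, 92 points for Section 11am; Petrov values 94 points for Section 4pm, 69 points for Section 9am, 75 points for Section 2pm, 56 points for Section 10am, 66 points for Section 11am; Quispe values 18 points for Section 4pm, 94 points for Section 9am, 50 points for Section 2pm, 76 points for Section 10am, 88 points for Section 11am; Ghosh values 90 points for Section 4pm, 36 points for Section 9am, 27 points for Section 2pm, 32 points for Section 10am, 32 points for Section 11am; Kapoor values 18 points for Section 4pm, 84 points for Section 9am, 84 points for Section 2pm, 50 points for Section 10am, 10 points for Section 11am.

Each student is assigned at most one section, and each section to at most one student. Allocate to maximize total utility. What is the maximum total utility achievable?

Maximum total: 417 points

Optimal: Lindqvist→Section 11am (92 points), Petrov→Section 2pm (75 points), Quispe→Section 10am (76 points), Ghosh→Section 4pm (90 points), Kapoor→Section 9am (84 points) — total 92+75+76+90+84 = 417 points.
Swapping Quispe↔Ghosh (Quispe→Section 4pm 18 points, Ghosh→Section 10am 32 points) loses 116.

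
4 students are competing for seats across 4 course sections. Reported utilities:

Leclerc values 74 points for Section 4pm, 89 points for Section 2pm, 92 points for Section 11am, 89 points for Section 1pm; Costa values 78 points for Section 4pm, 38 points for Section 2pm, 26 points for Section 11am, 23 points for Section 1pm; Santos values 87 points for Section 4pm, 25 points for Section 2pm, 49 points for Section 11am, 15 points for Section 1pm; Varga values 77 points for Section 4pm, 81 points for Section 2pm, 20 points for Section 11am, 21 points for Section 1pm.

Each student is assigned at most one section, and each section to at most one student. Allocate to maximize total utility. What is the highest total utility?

Max total: 297 points

Optimal: Leclerc→Section 1pm (89 points), Costa→Section 4pm (78 points), Santos→Section 11am (49 points), Varga→Section 2pm (81 points) — total 89+78+49+81 = 297 points.
Row-greedy (each student in turn takes its best remaining section) gives 216 points, worse by 81.
No other one-to-one assignment exceeds 297 points.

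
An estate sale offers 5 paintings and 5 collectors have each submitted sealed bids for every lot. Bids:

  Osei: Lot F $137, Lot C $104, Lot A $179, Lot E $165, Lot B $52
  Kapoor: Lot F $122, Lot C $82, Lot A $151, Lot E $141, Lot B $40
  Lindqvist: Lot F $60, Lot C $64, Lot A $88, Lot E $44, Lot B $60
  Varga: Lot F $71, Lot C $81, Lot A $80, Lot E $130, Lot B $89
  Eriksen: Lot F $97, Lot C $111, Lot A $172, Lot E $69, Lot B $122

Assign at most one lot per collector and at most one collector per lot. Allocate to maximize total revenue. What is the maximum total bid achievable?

Maximum total: $617

This is a one-to-one assignment (maximum-weight bipartite matching).
Optimal: Osei→Lot A ($179), Kapoor→Lot F ($122), Lindqvist→Lot C ($64), Varga→Lot E ($130), Eriksen→Lot B ($122) — total 179+122+64+130+122 = $617.
Column-greedy (each lot in turn goes to its best remaining collector) gives $589, worse by 28.
Next-best assignment: Osei→Lot E, Kapoor→Lot F, Lindqvist→Lot C, Varga→Lot B, Eriksen→Lot A = $612.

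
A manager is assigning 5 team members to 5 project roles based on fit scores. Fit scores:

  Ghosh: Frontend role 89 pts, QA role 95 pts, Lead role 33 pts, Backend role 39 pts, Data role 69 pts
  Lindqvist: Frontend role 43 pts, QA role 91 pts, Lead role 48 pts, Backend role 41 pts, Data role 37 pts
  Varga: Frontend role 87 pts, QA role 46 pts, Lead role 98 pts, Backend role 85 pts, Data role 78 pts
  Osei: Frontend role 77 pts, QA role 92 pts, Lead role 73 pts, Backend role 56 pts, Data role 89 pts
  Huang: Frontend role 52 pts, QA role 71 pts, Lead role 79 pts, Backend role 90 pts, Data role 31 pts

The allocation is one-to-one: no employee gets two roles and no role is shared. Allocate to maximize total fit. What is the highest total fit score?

Optimal: Ghosh→Frontend role (89 pts), Lindqvist→QA role (91 pts), Varga→Lead role (98 pts), Osei→Data role (89 pts), Huang→Backend role (90 pts) — total 89+91+98+89+90 = 457 pts.
Column-greedy (each role in turn goes to its best remaining employee) gives 406 pts, worse by 51.
Swapping Osei↔Ghosh (Osei→Frontend role 77 pts, Ghosh→Data role 69 pts) loses 32.
No other one-to-one assignment exceeds 457 pts.

Maximum total: 457 pts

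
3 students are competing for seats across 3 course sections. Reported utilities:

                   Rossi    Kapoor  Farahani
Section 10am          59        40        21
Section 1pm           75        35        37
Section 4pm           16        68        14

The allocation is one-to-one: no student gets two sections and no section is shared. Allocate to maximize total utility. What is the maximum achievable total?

Optimal: Rossi→Section 10am (59 points), Kapoor→Section 4pm (68 points), Farahani→Section 1pm (37 points) — total 59+68+37 = 164 points.

Max total: 164 points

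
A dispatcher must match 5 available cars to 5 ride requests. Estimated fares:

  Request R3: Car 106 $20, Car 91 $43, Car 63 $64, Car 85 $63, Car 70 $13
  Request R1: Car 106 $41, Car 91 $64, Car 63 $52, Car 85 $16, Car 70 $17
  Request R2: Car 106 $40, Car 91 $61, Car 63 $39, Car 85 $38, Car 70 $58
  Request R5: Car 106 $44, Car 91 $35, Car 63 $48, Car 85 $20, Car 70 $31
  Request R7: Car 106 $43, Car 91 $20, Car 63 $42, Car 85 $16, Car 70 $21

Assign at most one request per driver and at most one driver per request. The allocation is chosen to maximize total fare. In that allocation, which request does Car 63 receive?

Car 63 receives Request R5.

Optimal: Car 106→Request R7 ($43), Car 91→Request R1 ($64), Car 63→Request R5 ($48), Car 85→Request R3 ($63), Car 70→Request R2 ($58) — total 43+64+48+63+58 = $276.
Max-entry greedy (repeatedly take the single best remaining cell) gives $246, worse by 30.
Car 63's own top request is Request R3 ($64), but forcing Car 63→Request R3 and reassigning the rest optimally gives only $249 — worse by 27.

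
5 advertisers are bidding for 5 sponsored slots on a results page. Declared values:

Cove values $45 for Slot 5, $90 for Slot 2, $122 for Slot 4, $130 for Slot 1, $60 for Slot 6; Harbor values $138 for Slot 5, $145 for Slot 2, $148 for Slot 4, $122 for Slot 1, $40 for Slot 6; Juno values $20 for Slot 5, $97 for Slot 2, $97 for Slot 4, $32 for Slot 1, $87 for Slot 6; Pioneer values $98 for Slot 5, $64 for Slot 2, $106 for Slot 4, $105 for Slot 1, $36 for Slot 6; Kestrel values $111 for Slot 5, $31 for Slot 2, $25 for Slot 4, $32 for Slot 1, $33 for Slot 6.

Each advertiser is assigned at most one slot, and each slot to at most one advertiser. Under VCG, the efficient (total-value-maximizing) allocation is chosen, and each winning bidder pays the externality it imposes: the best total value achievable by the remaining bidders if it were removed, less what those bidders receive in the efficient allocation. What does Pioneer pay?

Pioneer pays $13.

Efficient allocation: Cove→Slot 1 ($130), Harbor→Slot 2 ($145), Juno→Slot 6 ($87), Pioneer→Slot 4 ($106), Kestrel→Slot 5 ($111); total welfare W = $579.
Pioneer receives Slot 4 at value $106, so the others get W − 106 = $473.
Without Pioneer: best allocation of the remaining 4 bidders over all 5 slots is Cove→Slot 1 ($130), Harbor→Slot 4 ($148), Juno→Slot 2 ($97), Kestrel→Slot 5 ($111), total $486.
VCG payment = (others' best without Pioneer) − (others' welfare with Pioneer) = 486 − 473 = $13.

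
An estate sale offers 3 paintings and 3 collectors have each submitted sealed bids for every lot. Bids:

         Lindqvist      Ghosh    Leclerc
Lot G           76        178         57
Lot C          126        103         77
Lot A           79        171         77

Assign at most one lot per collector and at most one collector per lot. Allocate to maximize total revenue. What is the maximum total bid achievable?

Maximum total: $381

Optimal: Lindqvist→Lot C ($126), Ghosh→Lot G ($178), Leclerc→Lot A ($77) — total 126+178+77 = $381.
Next-best assignment: Lindqvist→Lot C, Ghosh→Lot A, Leclerc→Lot G = $354.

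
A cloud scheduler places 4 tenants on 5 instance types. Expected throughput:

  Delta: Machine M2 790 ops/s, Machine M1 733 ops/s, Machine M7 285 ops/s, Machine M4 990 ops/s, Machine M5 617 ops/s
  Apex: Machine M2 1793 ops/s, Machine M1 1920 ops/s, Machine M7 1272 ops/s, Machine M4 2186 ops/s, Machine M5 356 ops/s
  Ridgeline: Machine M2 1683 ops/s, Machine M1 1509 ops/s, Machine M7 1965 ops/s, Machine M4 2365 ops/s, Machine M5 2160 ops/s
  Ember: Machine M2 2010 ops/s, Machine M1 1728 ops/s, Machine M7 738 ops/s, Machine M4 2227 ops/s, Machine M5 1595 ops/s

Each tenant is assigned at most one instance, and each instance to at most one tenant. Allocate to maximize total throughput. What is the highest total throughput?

Optimal: Delta→Machine M2 (790 ops/s), Apex→Machine M1 (1920 ops/s), Ridgeline→Machine M5 (2160 ops/s), Ember→Machine M4 (2227 ops/s) — total 790+1920+2160+2227 = 7097 ops/s.
Column-greedy (each instance in turn goes to its best remaining tenant) gives 6885 ops/s, worse by 212.
No other one-to-one assignment exceeds 7097 ops/s.

Maximum total: 7097 ops/s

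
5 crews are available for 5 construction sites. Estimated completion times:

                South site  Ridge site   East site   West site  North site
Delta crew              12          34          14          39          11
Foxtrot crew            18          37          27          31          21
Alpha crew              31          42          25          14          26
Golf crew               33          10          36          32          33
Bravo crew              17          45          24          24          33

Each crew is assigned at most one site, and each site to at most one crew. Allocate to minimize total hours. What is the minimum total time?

This is the linear assignment problem.
Optimal: Delta crew→East site (14 hours), Foxtrot crew→North site (21 hours), Alpha crew→West site (14 hours), Golf crew→Ridge site (10 hours), Bravo crew→South site (17 hours) — total 14+21+14+10+17 = 76 hours.
Row-greedy (each crew in turn takes its cheapest remaining site) gives 77 hours, worse by 1.
Next-best assignment: Delta crew→North site, Foxtrot crew→South site, Alpha crew→West site, Golf crew→Ridge site, Bravo crew→East site = 77 hours.

Minimum total: 76 hours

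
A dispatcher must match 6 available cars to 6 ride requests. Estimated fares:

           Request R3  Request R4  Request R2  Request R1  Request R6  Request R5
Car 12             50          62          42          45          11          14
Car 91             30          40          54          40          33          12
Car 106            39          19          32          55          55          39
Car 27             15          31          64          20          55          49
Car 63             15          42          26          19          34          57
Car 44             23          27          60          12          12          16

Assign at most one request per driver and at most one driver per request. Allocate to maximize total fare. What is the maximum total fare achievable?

Optimal: Car 12→Request R4 ($62), Car 91→Request R3 ($30), Car 106→Request R1 ($55), Car 27→Request R6 ($55), Car 63→Request R5 ($57), Car 44→Request R2 ($60) — total 62+30+55+55+57+60 = $319.
Max-entry greedy (repeatedly take the single best remaining cell) gives $294, worse by 25.
Next-best assignment: Car 12→Request R3, Car 91→Request R4, Car 106→Request R1, Car 27→Request R6, Car 63→Request R5, Car 44→Request R2 = $317.

Maximum total: $319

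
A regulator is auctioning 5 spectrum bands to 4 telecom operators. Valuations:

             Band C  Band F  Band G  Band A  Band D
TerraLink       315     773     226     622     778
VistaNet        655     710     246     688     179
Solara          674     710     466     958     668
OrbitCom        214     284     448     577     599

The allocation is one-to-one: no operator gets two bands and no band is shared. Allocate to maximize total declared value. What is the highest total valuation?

Optimal: TerraLink→Band F ($773M), VistaNet→Band C ($655M), Solara→Band A ($958M), OrbitCom→Band D ($599M) — total 773+655+958+599 = $2985M.
Column-greedy (each band in turn goes to its best remaining operator) gives $2583M, worse by 402.
Next-best assignment: TerraLink→Band D, VistaNet→Band F, Solara→Band A, OrbitCom→Band G = $2894M.
Every other assignment is strictly worse.

Maximum total: $2985M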